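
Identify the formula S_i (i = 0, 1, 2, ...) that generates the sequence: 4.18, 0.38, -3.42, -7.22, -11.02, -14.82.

Check differences: 0.38 - 4.18 = -3.8
-3.42 - 0.38 = -3.8
Common difference d = -3.8.
First term a = 4.18.
Formula: S_i = 4.18 - 3.80*i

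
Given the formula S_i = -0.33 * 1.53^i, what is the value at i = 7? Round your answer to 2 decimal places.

S_7 = -0.33 * 1.53^7 ≈ -0.33 * 19.6264 ≈ -6.48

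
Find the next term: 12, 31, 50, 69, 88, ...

Differences: 31 - 12 = 19
This is an arithmetic sequence with common difference d = 19.
Next term = 88 + 19 = 107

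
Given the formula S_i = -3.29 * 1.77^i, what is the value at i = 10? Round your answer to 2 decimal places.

S_10 = -3.29 * 1.77^10 ≈ -3.29 * 301.8093 ≈ -992.95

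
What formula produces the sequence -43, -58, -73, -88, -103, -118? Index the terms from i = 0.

Check differences: -58 - -43 = -15
-73 - -58 = -15
Common difference d = -15.
First term a = -43.
Formula: S_i = -43 - 15*i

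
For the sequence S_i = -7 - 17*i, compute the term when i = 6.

S_6 = -7 + -17*6 = -7 + -102 = -109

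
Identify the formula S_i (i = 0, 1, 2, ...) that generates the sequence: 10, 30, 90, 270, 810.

Check ratios: 30 / 10 = 3.0
Common ratio r = 3.
First term a = 10.
Formula: S_i = 10 * 3^i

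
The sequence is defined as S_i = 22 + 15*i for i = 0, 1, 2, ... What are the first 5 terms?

This is an arithmetic sequence.
i=0: S_0 = 22 + 15*0 = 22
i=1: S_1 = 22 + 15*1 = 37
i=2: S_2 = 22 + 15*2 = 52
i=3: S_3 = 22 + 15*3 = 67
i=4: S_4 = 22 + 15*4 = 82
The first 5 terms are: [22, 37, 52, 67, 82]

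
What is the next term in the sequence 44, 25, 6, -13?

Differences: 25 - 44 = -19
This is an arithmetic sequence with common difference d = -19.
Next term = -13 + -19 = -32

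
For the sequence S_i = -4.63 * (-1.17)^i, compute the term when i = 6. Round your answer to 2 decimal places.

S_6 = -4.63 * (-1.17)^6 ≈ -4.63 * 2.5652 ≈ -11.88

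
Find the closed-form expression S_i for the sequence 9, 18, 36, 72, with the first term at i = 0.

Check ratios: 18 / 9 = 2.0
Common ratio r = 2.
First term a = 9.
Formula: S_i = 9 * 2^i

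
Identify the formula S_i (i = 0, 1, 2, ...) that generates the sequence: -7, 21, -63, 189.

Check ratios: 21 / -7 = -3.0
Common ratio r = -3.
First term a = -7.
Formula: S_i = -7 * (-3)^i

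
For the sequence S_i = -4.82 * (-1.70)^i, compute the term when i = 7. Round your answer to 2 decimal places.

S_7 = -4.82 * (-1.7)^7 ≈ -4.82 * -41.0339 ≈ 197.78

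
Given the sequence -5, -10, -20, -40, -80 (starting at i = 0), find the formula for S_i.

Check ratios: -10 / -5 = 2.0
Common ratio r = 2.
First term a = -5.
Formula: S_i = -5 * 2^i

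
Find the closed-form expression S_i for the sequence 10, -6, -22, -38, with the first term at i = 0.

Check differences: -6 - 10 = -16
-22 - -6 = -16
Common difference d = -16.
First term a = 10.
Formula: S_i = 10 - 16*i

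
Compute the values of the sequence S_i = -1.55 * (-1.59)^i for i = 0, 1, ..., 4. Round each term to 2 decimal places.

This is a geometric sequence.
i=0: S_0 = -1.55 * (-1.59)^0 = -1.55
i=1: S_1 = -1.55 * (-1.59)^1 ≈ 2.46
i=2: S_2 = -1.55 * (-1.59)^2 ≈ -3.92
i=3: S_3 = -1.55 * (-1.59)^3 ≈ 6.23
i=4: S_4 = -1.55 * (-1.59)^4 ≈ -9.91
The first 5 terms are: [-1.55, 2.46, -3.92, 6.23, -9.91]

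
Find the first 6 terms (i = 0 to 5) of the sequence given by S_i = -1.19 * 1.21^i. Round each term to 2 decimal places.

This is a geometric sequence.
i=0: S_0 = -1.19 * 1.21^0 = -1.19
i=1: S_1 = -1.19 * 1.21^1 ≈ -1.44
i=2: S_2 = -1.19 * 1.21^2 ≈ -1.74
i=3: S_3 = -1.19 * 1.21^3 ≈ -2.11
i=4: S_4 = -1.19 * 1.21^4 ≈ -2.55
i=5: S_5 = -1.19 * 1.21^5 ≈ -3.09
The first 6 terms are: [-1.19, -1.44, -1.74, -2.11, -2.55, -3.09]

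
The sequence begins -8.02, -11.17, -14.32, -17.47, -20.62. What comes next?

Differences: -11.17 - -8.02 = -3.15
This is an arithmetic sequence with common difference d = -3.15.
Next term = -20.62 + -3.15 = -23.77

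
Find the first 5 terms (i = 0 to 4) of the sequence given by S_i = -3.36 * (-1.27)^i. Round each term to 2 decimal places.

This is a geometric sequence.
i=0: S_0 = -3.36 * (-1.27)^0 = -3.36
i=1: S_1 = -3.36 * (-1.27)^1 ≈ 4.27
i=2: S_2 = -3.36 * (-1.27)^2 ≈ -5.42
i=3: S_3 = -3.36 * (-1.27)^3 ≈ 6.88
i=4: S_4 = -3.36 * (-1.27)^4 ≈ -8.74
The first 5 terms are: [-3.36, 4.27, -5.42, 6.88, -8.74]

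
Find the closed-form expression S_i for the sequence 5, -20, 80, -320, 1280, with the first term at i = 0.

Check ratios: -20 / 5 = -4.0
Common ratio r = -4.
First term a = 5.
Formula: S_i = 5 * (-4)^i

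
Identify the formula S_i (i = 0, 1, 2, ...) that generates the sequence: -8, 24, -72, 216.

Check ratios: 24 / -8 = -3.0
Common ratio r = -3.
First term a = -8.
Formula: S_i = -8 * (-3)^i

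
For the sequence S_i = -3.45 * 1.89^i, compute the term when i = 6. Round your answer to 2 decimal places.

S_6 = -3.45 * 1.89^6 ≈ -3.45 * 45.5796 ≈ -157.25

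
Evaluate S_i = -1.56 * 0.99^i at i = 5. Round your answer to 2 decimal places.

S_5 = -1.56 * 0.99^5 ≈ -1.56 * 0.951 ≈ -1.48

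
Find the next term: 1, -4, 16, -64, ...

Ratios: -4 / 1 = -4.0
This is a geometric sequence with common ratio r = -4.
Next term = -64 * -4 = 256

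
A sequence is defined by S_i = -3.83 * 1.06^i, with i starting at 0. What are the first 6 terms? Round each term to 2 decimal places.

This is a geometric sequence.
i=0: S_0 = -3.83 * 1.06^0 = -3.83
i=1: S_1 = -3.83 * 1.06^1 ≈ -4.06
i=2: S_2 = -3.83 * 1.06^2 ≈ -4.3
i=3: S_3 = -3.83 * 1.06^3 ≈ -4.56
i=4: S_4 = -3.83 * 1.06^4 ≈ -4.84
i=5: S_5 = -3.83 * 1.06^5 ≈ -5.13
The first 6 terms are: [-3.83, -4.06, -4.3, -4.56, -4.84, -5.13]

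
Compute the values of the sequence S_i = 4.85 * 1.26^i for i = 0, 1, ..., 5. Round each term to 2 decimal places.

This is a geometric sequence.
i=0: S_0 = 4.85 * 1.26^0 = 4.85
i=1: S_1 = 4.85 * 1.26^1 ≈ 6.11
i=2: S_2 = 4.85 * 1.26^2 ≈ 7.7
i=3: S_3 = 4.85 * 1.26^3 ≈ 9.7
i=4: S_4 = 4.85 * 1.26^4 ≈ 12.22
i=5: S_5 = 4.85 * 1.26^5 ≈ 15.4
The first 6 terms are: [4.85, 6.11, 7.7, 9.7, 12.22, 15.4]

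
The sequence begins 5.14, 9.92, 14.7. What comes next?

Differences: 9.92 - 5.14 = 4.78
This is an arithmetic sequence with common difference d = 4.78.
Next term = 14.7 + 4.78 = 19.48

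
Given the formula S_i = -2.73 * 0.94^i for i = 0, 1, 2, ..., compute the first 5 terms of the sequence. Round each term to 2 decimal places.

This is a geometric sequence.
i=0: S_0 = -2.73 * 0.94^0 = -2.73
i=1: S_1 = -2.73 * 0.94^1 ≈ -2.57
i=2: S_2 = -2.73 * 0.94^2 ≈ -2.41
i=3: S_3 = -2.73 * 0.94^3 ≈ -2.27
i=4: S_4 = -2.73 * 0.94^4 ≈ -2.13
The first 5 terms are: [-2.73, -2.57, -2.41, -2.27, -2.13]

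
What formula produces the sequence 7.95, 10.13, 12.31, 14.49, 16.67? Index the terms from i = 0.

Check differences: 10.13 - 7.95 = 2.18
12.31 - 10.13 = 2.18
Common difference d = 2.18.
First term a = 7.95.
Formula: S_i = 7.95 + 2.18*i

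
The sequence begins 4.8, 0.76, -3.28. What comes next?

Differences: 0.76 - 4.8 = -4.04
This is an arithmetic sequence with common difference d = -4.04.
Next term = -3.28 + -4.04 = -7.32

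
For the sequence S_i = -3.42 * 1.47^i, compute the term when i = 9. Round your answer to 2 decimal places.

S_9 = -3.42 * 1.47^9 ≈ -3.42 * 32.0521 ≈ -109.62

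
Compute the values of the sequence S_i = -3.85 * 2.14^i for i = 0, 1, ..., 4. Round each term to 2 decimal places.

This is a geometric sequence.
i=0: S_0 = -3.85 * 2.14^0 = -3.85
i=1: S_1 = -3.85 * 2.14^1 ≈ -8.24
i=2: S_2 = -3.85 * 2.14^2 ≈ -17.63
i=3: S_3 = -3.85 * 2.14^3 ≈ -37.73
i=4: S_4 = -3.85 * 2.14^4 ≈ -80.75
The first 5 terms are: [-3.85, -8.24, -17.63, -37.73, -80.75]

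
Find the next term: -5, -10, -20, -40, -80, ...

Ratios: -10 / -5 = 2.0
This is a geometric sequence with common ratio r = 2.
Next term = -80 * 2 = -160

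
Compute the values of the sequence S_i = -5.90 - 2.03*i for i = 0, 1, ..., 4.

This is an arithmetic sequence.
i=0: S_0 = -5.9 + -2.03*0 = -5.9
i=1: S_1 = -5.9 + -2.03*1 = -7.93
i=2: S_2 = -5.9 + -2.03*2 = -9.96
i=3: S_3 = -5.9 + -2.03*3 = -11.99
i=4: S_4 = -5.9 + -2.03*4 = -14.02
The first 5 terms are: [-5.9, -7.93, -9.96, -11.99, -14.02]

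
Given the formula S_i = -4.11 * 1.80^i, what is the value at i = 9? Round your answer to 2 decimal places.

S_9 = -4.11 * 1.8^9 ≈ -4.11 * 198.3593 ≈ -815.26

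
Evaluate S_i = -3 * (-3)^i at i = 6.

S_6 = -3 * (-3)^6 = -3 * 729 = -2187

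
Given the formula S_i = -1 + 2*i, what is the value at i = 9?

S_9 = -1 + 2*9 = -1 + 18 = 17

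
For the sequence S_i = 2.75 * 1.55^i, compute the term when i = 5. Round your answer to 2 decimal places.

S_5 = 2.75 * 1.55^5 ≈ 2.75 * 8.9466 ≈ 24.6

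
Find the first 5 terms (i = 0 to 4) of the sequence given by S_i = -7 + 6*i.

This is an arithmetic sequence.
i=0: S_0 = -7 + 6*0 = -7
i=1: S_1 = -7 + 6*1 = -1
i=2: S_2 = -7 + 6*2 = 5
i=3: S_3 = -7 + 6*3 = 11
i=4: S_4 = -7 + 6*4 = 17
The first 5 terms are: [-7, -1, 5, 11, 17]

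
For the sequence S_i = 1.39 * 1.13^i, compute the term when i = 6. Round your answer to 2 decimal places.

S_6 = 1.39 * 1.13^6 ≈ 1.39 * 2.082 ≈ 2.89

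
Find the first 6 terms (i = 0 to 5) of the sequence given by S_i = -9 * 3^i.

This is a geometric sequence.
i=0: S_0 = -9 * 3^0 = -9
i=1: S_1 = -9 * 3^1 = -27
i=2: S_2 = -9 * 3^2 = -81
i=3: S_3 = -9 * 3^3 = -243
i=4: S_4 = -9 * 3^4 = -729
i=5: S_5 = -9 * 3^5 = -2187
The first 6 terms are: [-9, -27, -81, -243, -729, -2187]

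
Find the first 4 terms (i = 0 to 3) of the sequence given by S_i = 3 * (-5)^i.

This is a geometric sequence.
i=0: S_0 = 3 * (-5)^0 = 3
i=1: S_1 = 3 * (-5)^1 = -15
i=2: S_2 = 3 * (-5)^2 = 75
i=3: S_3 = 3 * (-5)^3 = -375
The first 4 terms are: [3, -15, 75, -375]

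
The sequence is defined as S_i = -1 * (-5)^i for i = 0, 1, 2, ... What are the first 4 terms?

This is a geometric sequence.
i=0: S_0 = -1 * (-5)^0 = -1
i=1: S_1 = -1 * (-5)^1 = 5
i=2: S_2 = -1 * (-5)^2 = -25
i=3: S_3 = -1 * (-5)^3 = 125
The first 4 terms are: [-1, 5, -25, 125]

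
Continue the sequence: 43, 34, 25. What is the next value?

Differences: 34 - 43 = -9
This is an arithmetic sequence with common difference d = -9.
Next term = 25 + -9 = 16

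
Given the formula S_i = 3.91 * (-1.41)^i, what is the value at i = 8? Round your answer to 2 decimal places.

S_8 = 3.91 * (-1.41)^8 ≈ 3.91 * 15.6226 ≈ 61.08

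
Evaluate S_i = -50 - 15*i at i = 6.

S_6 = -50 + -15*6 = -50 + -90 = -140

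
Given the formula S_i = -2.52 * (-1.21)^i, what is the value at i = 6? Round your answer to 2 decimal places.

S_6 = -2.52 * (-1.21)^6 ≈ -2.52 * 3.1384 ≈ -7.91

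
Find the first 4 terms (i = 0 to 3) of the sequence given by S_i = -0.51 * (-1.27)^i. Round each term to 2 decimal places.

This is a geometric sequence.
i=0: S_0 = -0.51 * (-1.27)^0 = -0.51
i=1: S_1 = -0.51 * (-1.27)^1 ≈ 0.65
i=2: S_2 = -0.51 * (-1.27)^2 ≈ -0.82
i=3: S_3 = -0.51 * (-1.27)^3 ≈ 1.04
The first 4 terms are: [-0.51, 0.65, -0.82, 1.04]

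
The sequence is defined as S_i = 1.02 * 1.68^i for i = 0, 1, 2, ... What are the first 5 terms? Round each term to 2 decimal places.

This is a geometric sequence.
i=0: S_0 = 1.02 * 1.68^0 = 1.02
i=1: S_1 = 1.02 * 1.68^1 ≈ 1.71
i=2: S_2 = 1.02 * 1.68^2 ≈ 2.88
i=3: S_3 = 1.02 * 1.68^3 ≈ 4.84
i=4: S_4 = 1.02 * 1.68^4 ≈ 8.13
The first 5 terms are: [1.02, 1.71, 2.88, 4.84, 8.13]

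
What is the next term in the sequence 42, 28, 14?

Differences: 28 - 42 = -14
This is an arithmetic sequence with common difference d = -14.
Next term = 14 + -14 = 0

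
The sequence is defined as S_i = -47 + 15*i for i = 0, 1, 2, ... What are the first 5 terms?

This is an arithmetic sequence.
i=0: S_0 = -47 + 15*0 = -47
i=1: S_1 = -47 + 15*1 = -32
i=2: S_2 = -47 + 15*2 = -17
i=3: S_3 = -47 + 15*3 = -2
i=4: S_4 = -47 + 15*4 = 13
The first 5 terms are: [-47, -32, -17, -2, 13]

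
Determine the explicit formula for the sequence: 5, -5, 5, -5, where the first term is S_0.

Check ratios: -5 / 5 = -1.0
Common ratio r = -1.
First term a = 5.
Formula: S_i = 5 * (-1)^i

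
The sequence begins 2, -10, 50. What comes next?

Ratios: -10 / 2 = -5.0
This is a geometric sequence with common ratio r = -5.
Next term = 50 * -5 = -250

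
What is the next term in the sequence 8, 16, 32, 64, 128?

Ratios: 16 / 8 = 2.0
This is a geometric sequence with common ratio r = 2.
Next term = 128 * 2 = 256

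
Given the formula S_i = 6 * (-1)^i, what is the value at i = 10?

S_10 = 6 * (-1)^10 = 6 * 1 = 6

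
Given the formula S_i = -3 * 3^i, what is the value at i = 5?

S_5 = -3 * 3^5 = -3 * 243 = -729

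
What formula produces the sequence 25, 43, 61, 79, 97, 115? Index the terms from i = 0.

Check differences: 43 - 25 = 18
61 - 43 = 18
Common difference d = 18.
First term a = 25.
Formula: S_i = 25 + 18*i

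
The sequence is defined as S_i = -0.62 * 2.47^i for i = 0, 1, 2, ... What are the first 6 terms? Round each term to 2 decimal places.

This is a geometric sequence.
i=0: S_0 = -0.62 * 2.47^0 = -0.62
i=1: S_1 = -0.62 * 2.47^1 ≈ -1.53
i=2: S_2 = -0.62 * 2.47^2 ≈ -3.78
i=3: S_3 = -0.62 * 2.47^3 ≈ -9.34
i=4: S_4 = -0.62 * 2.47^4 ≈ -23.08
i=5: S_5 = -0.62 * 2.47^5 ≈ -57.0
The first 6 terms are: [-0.62, -1.53, -3.78, -9.34, -23.08, -57.0]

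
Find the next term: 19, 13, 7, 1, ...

Differences: 13 - 19 = -6
This is an arithmetic sequence with common difference d = -6.
Next term = 1 + -6 = -5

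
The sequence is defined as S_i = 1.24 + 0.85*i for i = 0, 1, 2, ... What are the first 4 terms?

This is an arithmetic sequence.
i=0: S_0 = 1.24 + 0.85*0 = 1.24
i=1: S_1 = 1.24 + 0.85*1 = 2.09
i=2: S_2 = 1.24 + 0.85*2 = 2.94
i=3: S_3 = 1.24 + 0.85*3 = 3.79
The first 4 terms are: [1.24, 2.09, 2.94, 3.79]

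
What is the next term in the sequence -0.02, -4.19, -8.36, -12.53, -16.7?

Differences: -4.19 - -0.02 = -4.17
This is an arithmetic sequence with common difference d = -4.17.
Next term = -16.7 + -4.17 = -20.87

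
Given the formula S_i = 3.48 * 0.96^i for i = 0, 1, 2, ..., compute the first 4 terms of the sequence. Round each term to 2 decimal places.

This is a geometric sequence.
i=0: S_0 = 3.48 * 0.96^0 = 3.48
i=1: S_1 = 3.48 * 0.96^1 ≈ 3.34
i=2: S_2 = 3.48 * 0.96^2 ≈ 3.21
i=3: S_3 = 3.48 * 0.96^3 ≈ 3.08
The first 4 terms are: [3.48, 3.34, 3.21, 3.08]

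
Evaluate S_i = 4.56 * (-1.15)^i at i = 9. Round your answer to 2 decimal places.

S_9 = 4.56 * (-1.15)^9 ≈ 4.56 * -3.5179 ≈ -16.04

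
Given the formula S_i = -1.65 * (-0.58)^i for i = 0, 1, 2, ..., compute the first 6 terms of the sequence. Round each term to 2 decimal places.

This is a geometric sequence.
i=0: S_0 = -1.65 * (-0.58)^0 = -1.65
i=1: S_1 = -1.65 * (-0.58)^1 ≈ 0.96
i=2: S_2 = -1.65 * (-0.58)^2 ≈ -0.56
i=3: S_3 = -1.65 * (-0.58)^3 ≈ 0.32
i=4: S_4 = -1.65 * (-0.58)^4 ≈ -0.19
i=5: S_5 = -1.65 * (-0.58)^5 ≈ 0.11
The first 6 terms are: [-1.65, 0.96, -0.56, 0.32, -0.19, 0.11]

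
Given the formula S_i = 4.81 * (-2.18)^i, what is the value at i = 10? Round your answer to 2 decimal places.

S_10 = 4.81 * (-2.18)^10 ≈ 4.81 * 2424.1804 ≈ 11660.31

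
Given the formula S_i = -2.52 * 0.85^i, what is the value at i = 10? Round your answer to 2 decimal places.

S_10 = -2.52 * 0.85^10 ≈ -2.52 * 0.1969 ≈ -0.5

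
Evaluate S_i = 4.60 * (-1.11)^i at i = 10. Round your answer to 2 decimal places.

S_10 = 4.6 * (-1.11)^10 ≈ 4.6 * 2.8394 ≈ 13.06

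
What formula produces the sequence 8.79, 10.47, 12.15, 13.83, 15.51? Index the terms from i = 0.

Check differences: 10.47 - 8.79 = 1.68
12.15 - 10.47 = 1.68
Common difference d = 1.68.
First term a = 8.79.
Formula: S_i = 8.79 + 1.68*i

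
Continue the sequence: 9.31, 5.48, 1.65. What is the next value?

Differences: 5.48 - 9.31 = -3.83
This is an arithmetic sequence with common difference d = -3.83.
Next term = 1.65 + -3.83 = -2.18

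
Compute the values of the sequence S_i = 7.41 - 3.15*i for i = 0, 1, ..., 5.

This is an arithmetic sequence.
i=0: S_0 = 7.41 + -3.15*0 = 7.41
i=1: S_1 = 7.41 + -3.15*1 = 4.26
i=2: S_2 = 7.41 + -3.15*2 = 1.11
i=3: S_3 = 7.41 + -3.15*3 = -2.04
i=4: S_4 = 7.41 + -3.15*4 = -5.19
i=5: S_5 = 7.41 + -3.15*5 = -8.34
The first 6 terms are: [7.41, 4.26, 1.11, -2.04, -5.19, -8.34]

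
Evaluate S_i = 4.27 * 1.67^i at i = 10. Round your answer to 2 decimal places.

S_10 = 4.27 * 1.67^10 ≈ 4.27 * 168.7193 ≈ 720.43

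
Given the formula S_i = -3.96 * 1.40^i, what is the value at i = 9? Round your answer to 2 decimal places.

S_9 = -3.96 * 1.4^9 ≈ -3.96 * 20.661 ≈ -81.82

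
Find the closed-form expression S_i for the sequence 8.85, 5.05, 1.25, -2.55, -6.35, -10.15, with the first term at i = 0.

Check differences: 5.05 - 8.85 = -3.8
1.25 - 5.05 = -3.8
Common difference d = -3.8.
First term a = 8.85.
Formula: S_i = 8.85 - 3.80*i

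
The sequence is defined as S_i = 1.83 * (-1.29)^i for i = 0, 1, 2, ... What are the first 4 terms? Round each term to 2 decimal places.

This is a geometric sequence.
i=0: S_0 = 1.83 * (-1.29)^0 = 1.83
i=1: S_1 = 1.83 * (-1.29)^1 ≈ -2.36
i=2: S_2 = 1.83 * (-1.29)^2 ≈ 3.05
i=3: S_3 = 1.83 * (-1.29)^3 ≈ -3.93
The first 4 terms are: [1.83, -2.36, 3.05, -3.93]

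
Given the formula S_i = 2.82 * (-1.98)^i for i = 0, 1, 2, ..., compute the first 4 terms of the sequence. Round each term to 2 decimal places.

This is a geometric sequence.
i=0: S_0 = 2.82 * (-1.98)^0 = 2.82
i=1: S_1 = 2.82 * (-1.98)^1 ≈ -5.58
i=2: S_2 = 2.82 * (-1.98)^2 ≈ 11.06
i=3: S_3 = 2.82 * (-1.98)^3 ≈ -21.89
The first 4 terms are: [2.82, -5.58, 11.06, -21.89]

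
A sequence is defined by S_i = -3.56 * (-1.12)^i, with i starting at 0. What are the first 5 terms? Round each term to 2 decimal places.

This is a geometric sequence.
i=0: S_0 = -3.56 * (-1.12)^0 = -3.56
i=1: S_1 = -3.56 * (-1.12)^1 ≈ 3.99
i=2: S_2 = -3.56 * (-1.12)^2 ≈ -4.47
i=3: S_3 = -3.56 * (-1.12)^3 ≈ 5.0
i=4: S_4 = -3.56 * (-1.12)^4 ≈ -5.6
The first 5 terms are: [-3.56, 3.99, -4.47, 5.0, -5.6]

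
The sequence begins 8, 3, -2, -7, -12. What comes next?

Differences: 3 - 8 = -5
This is an arithmetic sequence with common difference d = -5.
Next term = -12 + -5 = -17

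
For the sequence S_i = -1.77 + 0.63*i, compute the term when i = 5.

S_5 = -1.77 + 0.63*5 = -1.77 + 3.15 = 1.38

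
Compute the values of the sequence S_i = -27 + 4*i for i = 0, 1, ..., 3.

This is an arithmetic sequence.
i=0: S_0 = -27 + 4*0 = -27
i=1: S_1 = -27 + 4*1 = -23
i=2: S_2 = -27 + 4*2 = -19
i=3: S_3 = -27 + 4*3 = -15
The first 4 terms are: [-27, -23, -19, -15]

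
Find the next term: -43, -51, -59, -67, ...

Differences: -51 - -43 = -8
This is an arithmetic sequence with common difference d = -8.
Next term = -67 + -8 = -75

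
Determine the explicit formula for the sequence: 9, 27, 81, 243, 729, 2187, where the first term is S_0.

Check ratios: 27 / 9 = 3.0
Common ratio r = 3.
First term a = 9.
Formula: S_i = 9 * 3^i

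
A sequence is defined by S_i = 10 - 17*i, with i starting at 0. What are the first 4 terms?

This is an arithmetic sequence.
i=0: S_0 = 10 + -17*0 = 10
i=1: S_1 = 10 + -17*1 = -7
i=2: S_2 = 10 + -17*2 = -24
i=3: S_3 = 10 + -17*3 = -41
The first 4 terms are: [10, -7, -24, -41]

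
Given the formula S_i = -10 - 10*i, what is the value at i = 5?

S_5 = -10 + -10*5 = -10 + -50 = -60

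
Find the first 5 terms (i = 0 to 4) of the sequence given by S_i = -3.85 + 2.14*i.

This is an arithmetic sequence.
i=0: S_0 = -3.85 + 2.14*0 = -3.85
i=1: S_1 = -3.85 + 2.14*1 = -1.71
i=2: S_2 = -3.85 + 2.14*2 = 0.43
i=3: S_3 = -3.85 + 2.14*3 = 2.57
i=4: S_4 = -3.85 + 2.14*4 = 4.71
The first 5 terms are: [-3.85, -1.71, 0.43, 2.57, 4.71]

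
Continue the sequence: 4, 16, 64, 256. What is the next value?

Ratios: 16 / 4 = 4.0
This is a geometric sequence with common ratio r = 4.
Next term = 256 * 4 = 1024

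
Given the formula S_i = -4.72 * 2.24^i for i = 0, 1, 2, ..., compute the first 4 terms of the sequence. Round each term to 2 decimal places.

This is a geometric sequence.
i=0: S_0 = -4.72 * 2.24^0 = -4.72
i=1: S_1 = -4.72 * 2.24^1 ≈ -10.57
i=2: S_2 = -4.72 * 2.24^2 ≈ -23.68
i=3: S_3 = -4.72 * 2.24^3 ≈ -53.05
The first 4 terms are: [-4.72, -10.57, -23.68, -53.05]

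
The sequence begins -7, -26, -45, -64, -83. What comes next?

Differences: -26 - -7 = -19
This is an arithmetic sequence with common difference d = -19.
Next term = -83 + -19 = -102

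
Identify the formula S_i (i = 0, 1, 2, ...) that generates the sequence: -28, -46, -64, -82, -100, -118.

Check differences: -46 - -28 = -18
-64 - -46 = -18
Common difference d = -18.
First term a = -28.
Formula: S_i = -28 - 18*i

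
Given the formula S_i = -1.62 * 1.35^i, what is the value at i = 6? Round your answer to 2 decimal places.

S_6 = -1.62 * 1.35^6 ≈ -1.62 * 6.0534 ≈ -9.81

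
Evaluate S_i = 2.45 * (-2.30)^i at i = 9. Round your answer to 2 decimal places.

S_9 = 2.45 * (-2.3)^9 ≈ 2.45 * -1801.1527 ≈ -4412.82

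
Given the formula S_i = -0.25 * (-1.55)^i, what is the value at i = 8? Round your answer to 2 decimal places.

S_8 = -0.25 * (-1.55)^8 ≈ -0.25 * 33.3161 ≈ -8.33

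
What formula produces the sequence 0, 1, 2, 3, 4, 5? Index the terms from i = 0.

Check differences: 1 - 0 = 1
2 - 1 = 1
Common difference d = 1.
First term a = 0.
Formula: S_i = 0 + 1*i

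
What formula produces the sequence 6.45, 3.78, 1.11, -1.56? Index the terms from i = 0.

Check differences: 3.78 - 6.45 = -2.67
1.11 - 3.78 = -2.67
Common difference d = -2.67.
First term a = 6.45.
Formula: S_i = 6.45 - 2.67*i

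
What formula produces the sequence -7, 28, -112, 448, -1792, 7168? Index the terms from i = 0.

Check ratios: 28 / -7 = -4.0
Common ratio r = -4.
First term a = -7.
Formula: S_i = -7 * (-4)^i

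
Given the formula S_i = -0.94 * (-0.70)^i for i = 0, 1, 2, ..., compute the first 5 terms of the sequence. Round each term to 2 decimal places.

This is a geometric sequence.
i=0: S_0 = -0.94 * (-0.7)^0 = -0.94
i=1: S_1 = -0.94 * (-0.7)^1 ≈ 0.66
i=2: S_2 = -0.94 * (-0.7)^2 ≈ -0.46
i=3: S_3 = -0.94 * (-0.7)^3 ≈ 0.32
i=4: S_4 = -0.94 * (-0.7)^4 ≈ -0.23
The first 5 terms are: [-0.94, 0.66, -0.46, 0.32, -0.23]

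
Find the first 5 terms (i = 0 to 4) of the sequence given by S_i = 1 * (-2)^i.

This is a geometric sequence.
i=0: S_0 = 1 * (-2)^0 = 1
i=1: S_1 = 1 * (-2)^1 = -2
i=2: S_2 = 1 * (-2)^2 = 4
i=3: S_3 = 1 * (-2)^3 = -8
i=4: S_4 = 1 * (-2)^4 = 16
The first 5 terms are: [1, -2, 4, -8, 16]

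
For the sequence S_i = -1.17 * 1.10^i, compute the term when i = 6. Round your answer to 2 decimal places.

S_6 = -1.17 * 1.1^6 ≈ -1.17 * 1.7716 ≈ -2.07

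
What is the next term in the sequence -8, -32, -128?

Ratios: -32 / -8 = 4.0
This is a geometric sequence with common ratio r = 4.
Next term = -128 * 4 = -512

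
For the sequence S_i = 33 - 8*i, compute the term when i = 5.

S_5 = 33 + -8*5 = 33 + -40 = -7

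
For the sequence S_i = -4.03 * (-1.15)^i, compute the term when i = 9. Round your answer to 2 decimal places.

S_9 = -4.03 * (-1.15)^9 ≈ -4.03 * -3.5179 ≈ 14.18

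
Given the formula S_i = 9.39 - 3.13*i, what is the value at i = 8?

S_8 = 9.39 + -3.13*8 = 9.39 + -25.04 = -15.65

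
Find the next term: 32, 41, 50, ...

Differences: 41 - 32 = 9
This is an arithmetic sequence with common difference d = 9.
Next term = 50 + 9 = 59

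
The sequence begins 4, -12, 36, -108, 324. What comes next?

Ratios: -12 / 4 = -3.0
This is a geometric sequence with common ratio r = -3.
Next term = 324 * -3 = -972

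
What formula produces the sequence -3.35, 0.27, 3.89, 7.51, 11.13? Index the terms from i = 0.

Check differences: 0.27 - -3.35 = 3.62
3.89 - 0.27 = 3.62
Common difference d = 3.62.
First term a = -3.35.
Formula: S_i = -3.35 + 3.62*i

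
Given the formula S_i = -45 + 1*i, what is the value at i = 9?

S_9 = -45 + 1*9 = -45 + 9 = -36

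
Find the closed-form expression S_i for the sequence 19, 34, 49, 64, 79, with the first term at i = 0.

Check differences: 34 - 19 = 15
49 - 34 = 15
Common difference d = 15.
First term a = 19.
Formula: S_i = 19 + 15*i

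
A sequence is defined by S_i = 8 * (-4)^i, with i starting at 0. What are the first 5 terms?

This is a geometric sequence.
i=0: S_0 = 8 * (-4)^0 = 8
i=1: S_1 = 8 * (-4)^1 = -32
i=2: S_2 = 8 * (-4)^2 = 128
i=3: S_3 = 8 * (-4)^3 = -512
i=4: S_4 = 8 * (-4)^4 = 2048
The first 5 terms are: [8, -32, 128, -512, 2048]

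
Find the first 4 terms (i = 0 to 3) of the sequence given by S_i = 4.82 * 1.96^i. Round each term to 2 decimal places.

This is a geometric sequence.
i=0: S_0 = 4.82 * 1.96^0 = 4.82
i=1: S_1 = 4.82 * 1.96^1 ≈ 9.45
i=2: S_2 = 4.82 * 1.96^2 ≈ 18.52
i=3: S_3 = 4.82 * 1.96^3 ≈ 36.29
The first 4 terms are: [4.82, 9.45, 18.52, 36.29]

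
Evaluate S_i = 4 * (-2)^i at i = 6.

S_6 = 4 * (-2)^6 = 4 * 64 = 256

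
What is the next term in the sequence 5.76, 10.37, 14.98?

Differences: 10.37 - 5.76 = 4.61
This is an arithmetic sequence with common difference d = 4.61.
Next term = 14.98 + 4.61 = 19.59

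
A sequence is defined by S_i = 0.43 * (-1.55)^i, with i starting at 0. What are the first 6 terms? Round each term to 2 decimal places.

This is a geometric sequence.
i=0: S_0 = 0.43 * (-1.55)^0 = 0.43
i=1: S_1 = 0.43 * (-1.55)^1 ≈ -0.67
i=2: S_2 = 0.43 * (-1.55)^2 ≈ 1.03
i=3: S_3 = 0.43 * (-1.55)^3 ≈ -1.6
i=4: S_4 = 0.43 * (-1.55)^4 ≈ 2.48
i=5: S_5 = 0.43 * (-1.55)^5 ≈ -3.85
The first 6 terms are: [0.43, -0.67, 1.03, -1.6, 2.48, -3.85]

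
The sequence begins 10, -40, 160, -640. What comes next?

Ratios: -40 / 10 = -4.0
This is a geometric sequence with common ratio r = -4.
Next term = -640 * -4 = 2560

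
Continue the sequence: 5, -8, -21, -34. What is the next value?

Differences: -8 - 5 = -13
This is an arithmetic sequence with common difference d = -13.
Next term = -34 + -13 = -47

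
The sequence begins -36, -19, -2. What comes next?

Differences: -19 - -36 = 17
This is an arithmetic sequence with common difference d = 17.
Next term = -2 + 17 = 15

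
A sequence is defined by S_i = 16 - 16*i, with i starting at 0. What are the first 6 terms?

This is an arithmetic sequence.
i=0: S_0 = 16 + -16*0 = 16
i=1: S_1 = 16 + -16*1 = 0
i=2: S_2 = 16 + -16*2 = -16
i=3: S_3 = 16 + -16*3 = -32
i=4: S_4 = 16 + -16*4 = -48
i=5: S_5 = 16 + -16*5 = -64
The first 6 terms are: [16, 0, -16, -32, -48, -64]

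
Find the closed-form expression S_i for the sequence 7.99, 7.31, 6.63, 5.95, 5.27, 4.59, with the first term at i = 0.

Check differences: 7.31 - 7.99 = -0.68
6.63 - 7.31 = -0.68
Common difference d = -0.68.
First term a = 7.99.
Formula: S_i = 7.99 - 0.68*i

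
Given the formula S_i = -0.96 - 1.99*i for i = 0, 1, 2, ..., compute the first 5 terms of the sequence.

This is an arithmetic sequence.
i=0: S_0 = -0.96 + -1.99*0 = -0.96
i=1: S_1 = -0.96 + -1.99*1 = -2.95
i=2: S_2 = -0.96 + -1.99*2 = -4.94
i=3: S_3 = -0.96 + -1.99*3 = -6.93
i=4: S_4 = -0.96 + -1.99*4 = -8.92
The first 5 terms are: [-0.96, -2.95, -4.94, -6.93, -8.92]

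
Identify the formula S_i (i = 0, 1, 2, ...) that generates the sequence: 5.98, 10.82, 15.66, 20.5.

Check differences: 10.82 - 5.98 = 4.84
15.66 - 10.82 = 4.84
Common difference d = 4.84.
First term a = 5.98.
Formula: S_i = 5.98 + 4.84*i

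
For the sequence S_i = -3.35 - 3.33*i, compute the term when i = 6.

S_6 = -3.35 + -3.33*6 = -3.35 + -19.98 = -23.33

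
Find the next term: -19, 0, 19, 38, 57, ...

Differences: 0 - -19 = 19
This is an arithmetic sequence with common difference d = 19.
Next term = 57 + 19 = 76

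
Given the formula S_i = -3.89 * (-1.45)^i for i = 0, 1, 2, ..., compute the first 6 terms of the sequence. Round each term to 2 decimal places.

This is a geometric sequence.
i=0: S_0 = -3.89 * (-1.45)^0 = -3.89
i=1: S_1 = -3.89 * (-1.45)^1 ≈ 5.64
i=2: S_2 = -3.89 * (-1.45)^2 ≈ -8.18
i=3: S_3 = -3.89 * (-1.45)^3 ≈ 11.86
i=4: S_4 = -3.89 * (-1.45)^4 ≈ -17.2
i=5: S_5 = -3.89 * (-1.45)^5 ≈ 24.93
The first 6 terms are: [-3.89, 5.64, -8.18, 11.86, -17.2, 24.93]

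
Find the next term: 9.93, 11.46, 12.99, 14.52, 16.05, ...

Differences: 11.46 - 9.93 = 1.53
This is an arithmetic sequence with common difference d = 1.53.
Next term = 16.05 + 1.53 = 17.58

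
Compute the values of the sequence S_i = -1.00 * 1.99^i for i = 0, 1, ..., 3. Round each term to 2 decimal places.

This is a geometric sequence.
i=0: S_0 = -1.0 * 1.99^0 = -1.0
i=1: S_1 = -1.0 * 1.99^1 = -1.99
i=2: S_2 = -1.0 * 1.99^2 ≈ -3.96
i=3: S_3 = -1.0 * 1.99^3 ≈ -7.88
The first 4 terms are: [-1.0, -1.99, -3.96, -7.88]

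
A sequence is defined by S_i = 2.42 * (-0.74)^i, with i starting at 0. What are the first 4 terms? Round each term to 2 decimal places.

This is a geometric sequence.
i=0: S_0 = 2.42 * (-0.74)^0 = 2.42
i=1: S_1 = 2.42 * (-0.74)^1 ≈ -1.79
i=2: S_2 = 2.42 * (-0.74)^2 ≈ 1.33
i=3: S_3 = 2.42 * (-0.74)^3 ≈ -0.98
The first 4 terms are: [2.42, -1.79, 1.33, -0.98]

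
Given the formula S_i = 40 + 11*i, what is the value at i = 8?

S_8 = 40 + 11*8 = 40 + 88 = 128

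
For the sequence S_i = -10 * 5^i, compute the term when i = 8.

S_8 = -10 * 5^8 = -10 * 390625 = -3906250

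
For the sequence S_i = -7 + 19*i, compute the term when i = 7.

S_7 = -7 + 19*7 = -7 + 133 = 126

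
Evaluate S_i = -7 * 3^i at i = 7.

S_7 = -7 * 3^7 = -7 * 2187 = -15309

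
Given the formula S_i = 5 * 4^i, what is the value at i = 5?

S_5 = 5 * 4^5 = 5 * 1024 = 5120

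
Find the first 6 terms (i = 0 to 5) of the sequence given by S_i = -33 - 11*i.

This is an arithmetic sequence.
i=0: S_0 = -33 + -11*0 = -33
i=1: S_1 = -33 + -11*1 = -44
i=2: S_2 = -33 + -11*2 = -55
i=3: S_3 = -33 + -11*3 = -66
i=4: S_4 = -33 + -11*4 = -77
i=5: S_5 = -33 + -11*5 = -88
The first 6 terms are: [-33, -44, -55, -66, -77, -88]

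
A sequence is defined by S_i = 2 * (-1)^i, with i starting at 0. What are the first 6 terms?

This is a geometric sequence.
i=0: S_0 = 2 * (-1)^0 = 2
i=1: S_1 = 2 * (-1)^1 = -2
i=2: S_2 = 2 * (-1)^2 = 2
i=3: S_3 = 2 * (-1)^3 = -2
i=4: S_4 = 2 * (-1)^4 = 2
i=5: S_5 = 2 * (-1)^5 = -2
The first 6 terms are: [2, -2, 2, -2, 2, -2]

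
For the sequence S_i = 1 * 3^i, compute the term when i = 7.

S_7 = 1 * 3^7 = 1 * 2187 = 2187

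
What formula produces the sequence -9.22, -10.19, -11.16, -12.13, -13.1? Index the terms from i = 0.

Check differences: -10.19 - -9.22 = -0.97
-11.16 - -10.19 = -0.97
Common difference d = -0.97.
First term a = -9.22.
Formula: S_i = -9.22 - 0.97*i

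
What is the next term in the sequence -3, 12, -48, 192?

Ratios: 12 / -3 = -4.0
This is a geometric sequence with common ratio r = -4.
Next term = 192 * -4 = -768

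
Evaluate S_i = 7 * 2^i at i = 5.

S_5 = 7 * 2^5 = 7 * 32 = 224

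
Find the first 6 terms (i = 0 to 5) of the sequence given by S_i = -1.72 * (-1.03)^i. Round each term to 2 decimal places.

This is a geometric sequence.
i=0: S_0 = -1.72 * (-1.03)^0 = -1.72
i=1: S_1 = -1.72 * (-1.03)^1 ≈ 1.77
i=2: S_2 = -1.72 * (-1.03)^2 ≈ -1.82
i=3: S_3 = -1.72 * (-1.03)^3 ≈ 1.88
i=4: S_4 = -1.72 * (-1.03)^4 ≈ -1.94
i=5: S_5 = -1.72 * (-1.03)^5 ≈ 1.99
The first 6 terms are: [-1.72, 1.77, -1.82, 1.88, -1.94, 1.99]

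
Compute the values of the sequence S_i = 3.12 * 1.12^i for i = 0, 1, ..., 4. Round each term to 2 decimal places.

This is a geometric sequence.
i=0: S_0 = 3.12 * 1.12^0 = 3.12
i=1: S_1 = 3.12 * 1.12^1 ≈ 3.49
i=2: S_2 = 3.12 * 1.12^2 ≈ 3.91
i=3: S_3 = 3.12 * 1.12^3 ≈ 4.38
i=4: S_4 = 3.12 * 1.12^4 ≈ 4.91
The first 5 terms are: [3.12, 3.49, 3.91, 4.38, 4.91]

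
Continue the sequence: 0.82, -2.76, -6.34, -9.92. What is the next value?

Differences: -2.76 - 0.82 = -3.58
This is an arithmetic sequence with common difference d = -3.58.
Next term = -9.92 + -3.58 = -13.5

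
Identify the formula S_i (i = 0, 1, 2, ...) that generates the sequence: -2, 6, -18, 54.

Check ratios: 6 / -2 = -3.0
Common ratio r = -3.
First term a = -2.
Formula: S_i = -2 * (-3)^i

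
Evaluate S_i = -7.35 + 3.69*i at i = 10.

S_10 = -7.35 + 3.69*10 = -7.35 + 36.9 = 29.55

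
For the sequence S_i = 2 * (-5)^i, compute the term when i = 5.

S_5 = 2 * (-5)^5 = 2 * -3125 = -6250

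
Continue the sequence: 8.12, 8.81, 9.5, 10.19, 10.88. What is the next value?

Differences: 8.81 - 8.12 = 0.69
This is an arithmetic sequence with common difference d = 0.69.
Next term = 10.88 + 0.69 = 11.57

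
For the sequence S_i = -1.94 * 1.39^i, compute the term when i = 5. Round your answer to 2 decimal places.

S_5 = -1.94 * 1.39^5 ≈ -1.94 * 5.1889 ≈ -10.07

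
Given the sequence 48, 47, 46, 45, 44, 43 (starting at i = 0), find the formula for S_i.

Check differences: 47 - 48 = -1
46 - 47 = -1
Common difference d = -1.
First term a = 48.
Formula: S_i = 48 - 1*i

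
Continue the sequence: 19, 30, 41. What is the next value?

Differences: 30 - 19 = 11
This is an arithmetic sequence with common difference d = 11.
Next term = 41 + 11 = 52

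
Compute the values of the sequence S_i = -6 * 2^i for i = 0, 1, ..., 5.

This is a geometric sequence.
i=0: S_0 = -6 * 2^0 = -6
i=1: S_1 = -6 * 2^1 = -12
i=2: S_2 = -6 * 2^2 = -24
i=3: S_3 = -6 * 2^3 = -48
i=4: S_4 = -6 * 2^4 = -96
i=5: S_5 = -6 * 2^5 = -192
The first 6 terms are: [-6, -12, -24, -48, -96, -192]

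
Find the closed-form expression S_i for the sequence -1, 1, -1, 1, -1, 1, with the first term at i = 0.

Check ratios: 1 / -1 = -1.0
Common ratio r = -1.
First term a = -1.
Formula: S_i = -1 * (-1)^i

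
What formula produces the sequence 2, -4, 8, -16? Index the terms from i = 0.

Check ratios: -4 / 2 = -2.0
Common ratio r = -2.
First term a = 2.
Formula: S_i = 2 * (-2)^i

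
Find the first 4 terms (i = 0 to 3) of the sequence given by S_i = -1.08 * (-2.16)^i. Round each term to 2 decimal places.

This is a geometric sequence.
i=0: S_0 = -1.08 * (-2.16)^0 = -1.08
i=1: S_1 = -1.08 * (-2.16)^1 ≈ 2.33
i=2: S_2 = -1.08 * (-2.16)^2 ≈ -5.04
i=3: S_3 = -1.08 * (-2.16)^3 ≈ 10.88
The first 4 terms are: [-1.08, 2.33, -5.04, 10.88]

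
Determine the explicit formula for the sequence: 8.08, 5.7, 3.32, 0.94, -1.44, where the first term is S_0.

Check differences: 5.7 - 8.08 = -2.38
3.32 - 5.7 = -2.38
Common difference d = -2.38.
First term a = 8.08.
Formula: S_i = 8.08 - 2.38*i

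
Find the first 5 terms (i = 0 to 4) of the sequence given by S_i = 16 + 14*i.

This is an arithmetic sequence.
i=0: S_0 = 16 + 14*0 = 16
i=1: S_1 = 16 + 14*1 = 30
i=2: S_2 = 16 + 14*2 = 44
i=3: S_3 = 16 + 14*3 = 58
i=4: S_4 = 16 + 14*4 = 72
The first 5 terms are: [16, 30, 44, 58, 72]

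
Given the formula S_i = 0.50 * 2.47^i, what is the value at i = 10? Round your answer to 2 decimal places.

S_10 = 0.5 * 2.47^10 ≈ 0.5 * 8452.1955 ≈ 4226.1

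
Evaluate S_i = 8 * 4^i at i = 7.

S_7 = 8 * 4^7 = 8 * 16384 = 131072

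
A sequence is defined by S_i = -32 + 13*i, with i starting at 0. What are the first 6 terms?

This is an arithmetic sequence.
i=0: S_0 = -32 + 13*0 = -32
i=1: S_1 = -32 + 13*1 = -19
i=2: S_2 = -32 + 13*2 = -6
i=3: S_3 = -32 + 13*3 = 7
i=4: S_4 = -32 + 13*4 = 20
i=5: S_5 = -32 + 13*5 = 33
The first 6 terms are: [-32, -19, -6, 7, 20, 33]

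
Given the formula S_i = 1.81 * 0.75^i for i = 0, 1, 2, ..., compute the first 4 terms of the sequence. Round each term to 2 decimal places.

This is a geometric sequence.
i=0: S_0 = 1.81 * 0.75^0 = 1.81
i=1: S_1 = 1.81 * 0.75^1 ≈ 1.36
i=2: S_2 = 1.81 * 0.75^2 ≈ 1.02
i=3: S_3 = 1.81 * 0.75^3 ≈ 0.76
The first 4 terms are: [1.81, 1.36, 1.02, 0.76]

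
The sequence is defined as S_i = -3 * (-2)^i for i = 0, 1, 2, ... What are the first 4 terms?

This is a geometric sequence.
i=0: S_0 = -3 * (-2)^0 = -3
i=1: S_1 = -3 * (-2)^1 = 6
i=2: S_2 = -3 * (-2)^2 = -12
i=3: S_3 = -3 * (-2)^3 = 24
The first 4 terms are: [-3, 6, -12, 24]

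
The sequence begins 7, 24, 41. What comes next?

Differences: 24 - 7 = 17
This is an arithmetic sequence with common difference d = 17.
Next term = 41 + 17 = 58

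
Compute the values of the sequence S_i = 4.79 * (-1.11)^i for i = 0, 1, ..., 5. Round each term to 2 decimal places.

This is a geometric sequence.
i=0: S_0 = 4.79 * (-1.11)^0 = 4.79
i=1: S_1 = 4.79 * (-1.11)^1 ≈ -5.32
i=2: S_2 = 4.79 * (-1.11)^2 ≈ 5.9
i=3: S_3 = 4.79 * (-1.11)^3 ≈ -6.55
i=4: S_4 = 4.79 * (-1.11)^4 ≈ 7.27
i=5: S_5 = 4.79 * (-1.11)^5 ≈ -8.07
The first 6 terms are: [4.79, -5.32, 5.9, -6.55, 7.27, -8.07]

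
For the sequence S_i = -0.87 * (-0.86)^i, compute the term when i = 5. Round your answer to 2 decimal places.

S_5 = -0.87 * (-0.86)^5 ≈ -0.87 * -0.4704 ≈ 0.41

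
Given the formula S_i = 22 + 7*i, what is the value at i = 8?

S_8 = 22 + 7*8 = 22 + 56 = 78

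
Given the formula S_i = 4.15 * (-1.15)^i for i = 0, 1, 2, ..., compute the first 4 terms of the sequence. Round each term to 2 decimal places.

This is a geometric sequence.
i=0: S_0 = 4.15 * (-1.15)^0 = 4.15
i=1: S_1 = 4.15 * (-1.15)^1 ≈ -4.77
i=2: S_2 = 4.15 * (-1.15)^2 ≈ 5.49
i=3: S_3 = 4.15 * (-1.15)^3 ≈ -6.31
The first 4 terms are: [4.15, -4.77, 5.49, -6.31]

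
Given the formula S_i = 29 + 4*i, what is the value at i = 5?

S_5 = 29 + 4*5 = 29 + 20 = 49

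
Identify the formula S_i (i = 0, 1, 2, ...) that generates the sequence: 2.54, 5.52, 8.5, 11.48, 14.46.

Check differences: 5.52 - 2.54 = 2.98
8.5 - 5.52 = 2.98
Common difference d = 2.98.
First term a = 2.54.
Formula: S_i = 2.54 + 2.98*i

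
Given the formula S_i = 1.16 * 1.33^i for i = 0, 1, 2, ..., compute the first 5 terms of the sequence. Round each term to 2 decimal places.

This is a geometric sequence.
i=0: S_0 = 1.16 * 1.33^0 = 1.16
i=1: S_1 = 1.16 * 1.33^1 ≈ 1.54
i=2: S_2 = 1.16 * 1.33^2 ≈ 2.05
i=3: S_3 = 1.16 * 1.33^3 ≈ 2.73
i=4: S_4 = 1.16 * 1.33^4 ≈ 3.63
The first 5 terms are: [1.16, 1.54, 2.05, 2.73, 3.63]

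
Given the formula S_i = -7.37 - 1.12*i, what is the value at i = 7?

S_7 = -7.37 + -1.12*7 = -7.37 + -7.84 = -15.21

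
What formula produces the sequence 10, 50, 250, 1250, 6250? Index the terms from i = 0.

Check ratios: 50 / 10 = 5.0
Common ratio r = 5.
First term a = 10.
Formula: S_i = 10 * 5^i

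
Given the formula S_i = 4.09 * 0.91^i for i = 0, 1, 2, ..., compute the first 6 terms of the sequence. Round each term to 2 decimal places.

This is a geometric sequence.
i=0: S_0 = 4.09 * 0.91^0 = 4.09
i=1: S_1 = 4.09 * 0.91^1 ≈ 3.72
i=2: S_2 = 4.09 * 0.91^2 ≈ 3.39
i=3: S_3 = 4.09 * 0.91^3 ≈ 3.08
i=4: S_4 = 4.09 * 0.91^4 ≈ 2.8
i=5: S_5 = 4.09 * 0.91^5 ≈ 2.55
The first 6 terms are: [4.09, 3.72, 3.39, 3.08, 2.8, 2.55]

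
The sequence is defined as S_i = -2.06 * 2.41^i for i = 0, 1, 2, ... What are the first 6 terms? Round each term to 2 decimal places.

This is a geometric sequence.
i=0: S_0 = -2.06 * 2.41^0 = -2.06
i=1: S_1 = -2.06 * 2.41^1 ≈ -4.96
i=2: S_2 = -2.06 * 2.41^2 ≈ -11.96
i=3: S_3 = -2.06 * 2.41^3 ≈ -28.83
i=4: S_4 = -2.06 * 2.41^4 ≈ -69.49
i=5: S_5 = -2.06 * 2.41^5 ≈ -167.48
The first 6 terms are: [-2.06, -4.96, -11.96, -28.83, -69.49, -167.48]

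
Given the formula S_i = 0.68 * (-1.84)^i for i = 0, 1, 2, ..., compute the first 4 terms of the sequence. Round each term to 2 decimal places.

This is a geometric sequence.
i=0: S_0 = 0.68 * (-1.84)^0 = 0.68
i=1: S_1 = 0.68 * (-1.84)^1 ≈ -1.25
i=2: S_2 = 0.68 * (-1.84)^2 ≈ 2.3
i=3: S_3 = 0.68 * (-1.84)^3 ≈ -4.24
The first 4 terms are: [0.68, -1.25, 2.3, -4.24]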